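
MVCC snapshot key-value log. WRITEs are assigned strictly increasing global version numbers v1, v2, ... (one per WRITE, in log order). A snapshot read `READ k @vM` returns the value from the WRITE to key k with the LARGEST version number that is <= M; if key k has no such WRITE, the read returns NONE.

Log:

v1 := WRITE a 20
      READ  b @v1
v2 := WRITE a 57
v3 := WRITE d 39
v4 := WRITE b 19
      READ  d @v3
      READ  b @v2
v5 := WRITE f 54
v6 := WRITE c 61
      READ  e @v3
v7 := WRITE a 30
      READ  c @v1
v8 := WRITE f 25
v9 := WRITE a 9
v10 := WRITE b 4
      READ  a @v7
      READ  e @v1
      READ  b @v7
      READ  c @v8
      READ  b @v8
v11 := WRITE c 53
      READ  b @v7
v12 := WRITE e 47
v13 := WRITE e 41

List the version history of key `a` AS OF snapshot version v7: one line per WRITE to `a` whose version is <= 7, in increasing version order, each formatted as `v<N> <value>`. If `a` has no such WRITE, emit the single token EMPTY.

Answer: v1 20
v2 57
v7 30

Derivation:
Scan writes for key=a with version <= 7:
  v1 WRITE a 20 -> keep
  v2 WRITE a 57 -> keep
  v3 WRITE d 39 -> skip
  v4 WRITE b 19 -> skip
  v5 WRITE f 54 -> skip
  v6 WRITE c 61 -> skip
  v7 WRITE a 30 -> keep
  v8 WRITE f 25 -> skip
  v9 WRITE a 9 -> drop (> snap)
  v10 WRITE b 4 -> skip
  v11 WRITE c 53 -> skip
  v12 WRITE e 47 -> skip
  v13 WRITE e 41 -> skip
Collected: [(1, 20), (2, 57), (7, 30)]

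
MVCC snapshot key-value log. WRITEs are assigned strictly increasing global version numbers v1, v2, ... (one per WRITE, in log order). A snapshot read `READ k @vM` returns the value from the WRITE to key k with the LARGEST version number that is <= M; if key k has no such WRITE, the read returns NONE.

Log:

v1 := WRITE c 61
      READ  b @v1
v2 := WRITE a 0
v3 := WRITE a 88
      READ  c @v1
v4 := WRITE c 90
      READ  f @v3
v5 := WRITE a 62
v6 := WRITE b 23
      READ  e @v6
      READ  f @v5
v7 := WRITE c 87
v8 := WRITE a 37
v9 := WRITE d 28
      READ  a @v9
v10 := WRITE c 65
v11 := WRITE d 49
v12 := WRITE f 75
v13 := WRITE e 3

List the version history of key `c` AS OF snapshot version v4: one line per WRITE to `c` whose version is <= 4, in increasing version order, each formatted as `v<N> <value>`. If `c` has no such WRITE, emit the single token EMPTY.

Scan writes for key=c with version <= 4:
  v1 WRITE c 61 -> keep
  v2 WRITE a 0 -> skip
  v3 WRITE a 88 -> skip
  v4 WRITE c 90 -> keep
  v5 WRITE a 62 -> skip
  v6 WRITE b 23 -> skip
  v7 WRITE c 87 -> drop (> snap)
  v8 WRITE a 37 -> skip
  v9 WRITE d 28 -> skip
  v10 WRITE c 65 -> drop (> snap)
  v11 WRITE d 49 -> skip
  v12 WRITE f 75 -> skip
  v13 WRITE e 3 -> skip
Collected: [(1, 61), (4, 90)]

Answer: v1 61
v4 90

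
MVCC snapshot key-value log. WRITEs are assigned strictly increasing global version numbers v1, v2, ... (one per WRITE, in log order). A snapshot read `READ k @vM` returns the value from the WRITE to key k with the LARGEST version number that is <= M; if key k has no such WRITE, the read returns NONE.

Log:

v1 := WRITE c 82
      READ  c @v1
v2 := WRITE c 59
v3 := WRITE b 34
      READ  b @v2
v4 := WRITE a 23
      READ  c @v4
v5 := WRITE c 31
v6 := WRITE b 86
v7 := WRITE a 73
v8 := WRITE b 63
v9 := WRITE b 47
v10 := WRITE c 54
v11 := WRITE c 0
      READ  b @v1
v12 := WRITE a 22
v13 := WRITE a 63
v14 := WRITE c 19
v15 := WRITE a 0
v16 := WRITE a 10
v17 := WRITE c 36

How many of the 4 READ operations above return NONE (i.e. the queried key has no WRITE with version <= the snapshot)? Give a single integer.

v1: WRITE c=82  (c history now [(1, 82)])
READ c @v1: history=[(1, 82)] -> pick v1 -> 82
v2: WRITE c=59  (c history now [(1, 82), (2, 59)])
v3: WRITE b=34  (b history now [(3, 34)])
READ b @v2: history=[(3, 34)] -> no version <= 2 -> NONE
v4: WRITE a=23  (a history now [(4, 23)])
READ c @v4: history=[(1, 82), (2, 59)] -> pick v2 -> 59
v5: WRITE c=31  (c history now [(1, 82), (2, 59), (5, 31)])
v6: WRITE b=86  (b history now [(3, 34), (6, 86)])
v7: WRITE a=73  (a history now [(4, 23), (7, 73)])
v8: WRITE b=63  (b history now [(3, 34), (6, 86), (8, 63)])
v9: WRITE b=47  (b history now [(3, 34), (6, 86), (8, 63), (9, 47)])
v10: WRITE c=54  (c history now [(1, 82), (2, 59), (5, 31), (10, 54)])
v11: WRITE c=0  (c history now [(1, 82), (2, 59), (5, 31), (10, 54), (11, 0)])
READ b @v1: history=[(3, 34), (6, 86), (8, 63), (9, 47)] -> no version <= 1 -> NONE
v12: WRITE a=22  (a history now [(4, 23), (7, 73), (12, 22)])
v13: WRITE a=63  (a history now [(4, 23), (7, 73), (12, 22), (13, 63)])
v14: WRITE c=19  (c history now [(1, 82), (2, 59), (5, 31), (10, 54), (11, 0), (14, 19)])
v15: WRITE a=0  (a history now [(4, 23), (7, 73), (12, 22), (13, 63), (15, 0)])
v16: WRITE a=10  (a history now [(4, 23), (7, 73), (12, 22), (13, 63), (15, 0), (16, 10)])
v17: WRITE c=36  (c history now [(1, 82), (2, 59), (5, 31), (10, 54), (11, 0), (14, 19), (17, 36)])
Read results in order: ['82', 'NONE', '59', 'NONE']
NONE count = 2

Answer: 2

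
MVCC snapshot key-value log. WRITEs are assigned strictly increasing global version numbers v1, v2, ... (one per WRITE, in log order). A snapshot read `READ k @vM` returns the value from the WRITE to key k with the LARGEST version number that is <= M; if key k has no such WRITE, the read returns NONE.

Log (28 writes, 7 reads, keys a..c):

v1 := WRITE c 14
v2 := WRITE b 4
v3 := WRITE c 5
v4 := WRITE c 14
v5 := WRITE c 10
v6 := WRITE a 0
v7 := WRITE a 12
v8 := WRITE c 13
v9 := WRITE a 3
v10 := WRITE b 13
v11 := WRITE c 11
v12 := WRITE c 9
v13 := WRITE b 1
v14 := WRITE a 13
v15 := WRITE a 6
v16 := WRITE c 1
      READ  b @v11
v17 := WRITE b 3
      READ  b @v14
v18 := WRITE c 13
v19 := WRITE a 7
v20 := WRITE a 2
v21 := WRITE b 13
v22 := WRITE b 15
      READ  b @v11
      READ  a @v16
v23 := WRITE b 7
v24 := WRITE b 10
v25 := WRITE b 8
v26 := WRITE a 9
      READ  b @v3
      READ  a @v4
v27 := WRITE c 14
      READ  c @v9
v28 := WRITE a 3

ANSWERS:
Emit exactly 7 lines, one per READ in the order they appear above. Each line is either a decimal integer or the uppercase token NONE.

v1: WRITE c=14  (c history now [(1, 14)])
v2: WRITE b=4  (b history now [(2, 4)])
v3: WRITE c=5  (c history now [(1, 14), (3, 5)])
v4: WRITE c=14  (c history now [(1, 14), (3, 5), (4, 14)])
v5: WRITE c=10  (c history now [(1, 14), (3, 5), (4, 14), (5, 10)])
v6: WRITE a=0  (a history now [(6, 0)])
v7: WRITE a=12  (a history now [(6, 0), (7, 12)])
v8: WRITE c=13  (c history now [(1, 14), (3, 5), (4, 14), (5, 10), (8, 13)])
v9: WRITE a=3  (a history now [(6, 0), (7, 12), (9, 3)])
v10: WRITE b=13  (b history now [(2, 4), (10, 13)])
v11: WRITE c=11  (c history now [(1, 14), (3, 5), (4, 14), (5, 10), (8, 13), (11, 11)])
v12: WRITE c=9  (c history now [(1, 14), (3, 5), (4, 14), (5, 10), (8, 13), (11, 11), (12, 9)])
v13: WRITE b=1  (b history now [(2, 4), (10, 13), (13, 1)])
v14: WRITE a=13  (a history now [(6, 0), (7, 12), (9, 3), (14, 13)])
v15: WRITE a=6  (a history now [(6, 0), (7, 12), (9, 3), (14, 13), (15, 6)])
v16: WRITE c=1  (c history now [(1, 14), (3, 5), (4, 14), (5, 10), (8, 13), (11, 11), (12, 9), (16, 1)])
READ b @v11: history=[(2, 4), (10, 13), (13, 1)] -> pick v10 -> 13
v17: WRITE b=3  (b history now [(2, 4), (10, 13), (13, 1), (17, 3)])
READ b @v14: history=[(2, 4), (10, 13), (13, 1), (17, 3)] -> pick v13 -> 1
v18: WRITE c=13  (c history now [(1, 14), (3, 5), (4, 14), (5, 10), (8, 13), (11, 11), (12, 9), (16, 1), (18, 13)])
v19: WRITE a=7  (a history now [(6, 0), (7, 12), (9, 3), (14, 13), (15, 6), (19, 7)])
v20: WRITE a=2  (a history now [(6, 0), (7, 12), (9, 3), (14, 13), (15, 6), (19, 7), (20, 2)])
v21: WRITE b=13  (b history now [(2, 4), (10, 13), (13, 1), (17, 3), (21, 13)])
v22: WRITE b=15  (b history now [(2, 4), (10, 13), (13, 1), (17, 3), (21, 13), (22, 15)])
READ b @v11: history=[(2, 4), (10, 13), (13, 1), (17, 3), (21, 13), (22, 15)] -> pick v10 -> 13
READ a @v16: history=[(6, 0), (7, 12), (9, 3), (14, 13), (15, 6), (19, 7), (20, 2)] -> pick v15 -> 6
v23: WRITE b=7  (b history now [(2, 4), (10, 13), (13, 1), (17, 3), (21, 13), (22, 15), (23, 7)])
v24: WRITE b=10  (b history now [(2, 4), (10, 13), (13, 1), (17, 3), (21, 13), (22, 15), (23, 7), (24, 10)])
v25: WRITE b=8  (b history now [(2, 4), (10, 13), (13, 1), (17, 3), (21, 13), (22, 15), (23, 7), (24, 10), (25, 8)])
v26: WRITE a=9  (a history now [(6, 0), (7, 12), (9, 3), (14, 13), (15, 6), (19, 7), (20, 2), (26, 9)])
READ b @v3: history=[(2, 4), (10, 13), (13, 1), (17, 3), (21, 13), (22, 15), (23, 7), (24, 10), (25, 8)] -> pick v2 -> 4
READ a @v4: history=[(6, 0), (7, 12), (9, 3), (14, 13), (15, 6), (19, 7), (20, 2), (26, 9)] -> no version <= 4 -> NONE
v27: WRITE c=14  (c history now [(1, 14), (3, 5), (4, 14), (5, 10), (8, 13), (11, 11), (12, 9), (16, 1), (18, 13), (27, 14)])
READ c @v9: history=[(1, 14), (3, 5), (4, 14), (5, 10), (8, 13), (11, 11), (12, 9), (16, 1), (18, 13), (27, 14)] -> pick v8 -> 13
v28: WRITE a=3  (a history now [(6, 0), (7, 12), (9, 3), (14, 13), (15, 6), (19, 7), (20, 2), (26, 9), (28, 3)])

Answer: 13
1
13
6
4
NONE
13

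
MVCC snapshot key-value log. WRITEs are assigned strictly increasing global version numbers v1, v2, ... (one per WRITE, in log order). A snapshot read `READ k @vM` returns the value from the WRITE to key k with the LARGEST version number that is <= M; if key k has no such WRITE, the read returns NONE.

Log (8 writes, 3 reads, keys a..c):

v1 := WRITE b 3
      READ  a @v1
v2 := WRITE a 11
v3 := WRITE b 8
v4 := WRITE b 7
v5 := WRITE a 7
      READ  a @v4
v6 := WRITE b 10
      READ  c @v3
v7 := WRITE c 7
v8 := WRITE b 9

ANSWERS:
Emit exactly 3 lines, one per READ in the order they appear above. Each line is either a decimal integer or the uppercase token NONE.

v1: WRITE b=3  (b history now [(1, 3)])
READ a @v1: history=[] -> no version <= 1 -> NONE
v2: WRITE a=11  (a history now [(2, 11)])
v3: WRITE b=8  (b history now [(1, 3), (3, 8)])
v4: WRITE b=7  (b history now [(1, 3), (3, 8), (4, 7)])
v5: WRITE a=7  (a history now [(2, 11), (5, 7)])
READ a @v4: history=[(2, 11), (5, 7)] -> pick v2 -> 11
v6: WRITE b=10  (b history now [(1, 3), (3, 8), (4, 7), (6, 10)])
READ c @v3: history=[] -> no version <= 3 -> NONE
v7: WRITE c=7  (c history now [(7, 7)])
v8: WRITE b=9  (b history now [(1, 3), (3, 8), (4, 7), (6, 10), (8, 9)])

Answer: NONE
11
NONE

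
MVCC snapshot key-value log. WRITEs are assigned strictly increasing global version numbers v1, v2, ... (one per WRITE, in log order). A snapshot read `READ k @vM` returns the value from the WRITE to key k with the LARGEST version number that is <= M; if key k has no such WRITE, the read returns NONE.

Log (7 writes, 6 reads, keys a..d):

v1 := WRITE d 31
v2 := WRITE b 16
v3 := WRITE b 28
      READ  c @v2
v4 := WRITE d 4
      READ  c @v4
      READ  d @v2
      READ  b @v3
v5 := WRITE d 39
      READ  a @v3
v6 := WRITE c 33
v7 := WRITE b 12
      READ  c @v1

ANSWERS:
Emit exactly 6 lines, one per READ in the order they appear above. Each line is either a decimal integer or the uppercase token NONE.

v1: WRITE d=31  (d history now [(1, 31)])
v2: WRITE b=16  (b history now [(2, 16)])
v3: WRITE b=28  (b history now [(2, 16), (3, 28)])
READ c @v2: history=[] -> no version <= 2 -> NONE
v4: WRITE d=4  (d history now [(1, 31), (4, 4)])
READ c @v4: history=[] -> no version <= 4 -> NONE
READ d @v2: history=[(1, 31), (4, 4)] -> pick v1 -> 31
READ b @v3: history=[(2, 16), (3, 28)] -> pick v3 -> 28
v5: WRITE d=39  (d history now [(1, 31), (4, 4), (5, 39)])
READ a @v3: history=[] -> no version <= 3 -> NONE
v6: WRITE c=33  (c history now [(6, 33)])
v7: WRITE b=12  (b history now [(2, 16), (3, 28), (7, 12)])
READ c @v1: history=[(6, 33)] -> no version <= 1 -> NONE

Answer: NONE
NONE
31
28
NONE
NONE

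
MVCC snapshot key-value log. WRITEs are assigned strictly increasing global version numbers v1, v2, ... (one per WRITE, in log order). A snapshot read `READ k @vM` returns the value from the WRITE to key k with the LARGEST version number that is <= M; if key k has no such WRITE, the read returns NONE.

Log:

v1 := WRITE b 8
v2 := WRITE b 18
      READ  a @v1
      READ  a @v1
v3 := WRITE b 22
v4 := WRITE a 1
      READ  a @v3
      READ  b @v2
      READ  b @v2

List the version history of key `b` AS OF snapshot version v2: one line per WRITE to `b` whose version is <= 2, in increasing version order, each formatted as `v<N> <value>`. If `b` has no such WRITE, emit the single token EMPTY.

Scan writes for key=b with version <= 2:
  v1 WRITE b 8 -> keep
  v2 WRITE b 18 -> keep
  v3 WRITE b 22 -> drop (> snap)
  v4 WRITE a 1 -> skip
Collected: [(1, 8), (2, 18)]

Answer: v1 8
v2 18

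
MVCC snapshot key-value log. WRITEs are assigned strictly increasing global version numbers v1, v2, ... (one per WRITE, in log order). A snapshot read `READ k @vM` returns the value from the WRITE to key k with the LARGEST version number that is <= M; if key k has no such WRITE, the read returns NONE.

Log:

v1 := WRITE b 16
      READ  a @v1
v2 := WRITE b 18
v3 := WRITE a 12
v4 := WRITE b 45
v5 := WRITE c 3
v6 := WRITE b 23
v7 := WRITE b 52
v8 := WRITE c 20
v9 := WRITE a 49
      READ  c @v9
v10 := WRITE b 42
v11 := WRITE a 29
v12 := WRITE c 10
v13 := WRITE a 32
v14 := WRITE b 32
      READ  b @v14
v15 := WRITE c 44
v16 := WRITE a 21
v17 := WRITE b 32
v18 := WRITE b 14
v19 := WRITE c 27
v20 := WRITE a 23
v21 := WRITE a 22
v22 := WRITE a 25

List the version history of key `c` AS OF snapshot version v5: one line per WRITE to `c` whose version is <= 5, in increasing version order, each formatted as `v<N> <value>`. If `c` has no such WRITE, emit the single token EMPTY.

Answer: v5 3

Derivation:
Scan writes for key=c with version <= 5:
  v1 WRITE b 16 -> skip
  v2 WRITE b 18 -> skip
  v3 WRITE a 12 -> skip
  v4 WRITE b 45 -> skip
  v5 WRITE c 3 -> keep
  v6 WRITE b 23 -> skip
  v7 WRITE b 52 -> skip
  v8 WRITE c 20 -> drop (> snap)
  v9 WRITE a 49 -> skip
  v10 WRITE b 42 -> skip
  v11 WRITE a 29 -> skip
  v12 WRITE c 10 -> drop (> snap)
  v13 WRITE a 32 -> skip
  v14 WRITE b 32 -> skip
  v15 WRITE c 44 -> drop (> snap)
  v16 WRITE a 21 -> skip
  v17 WRITE b 32 -> skip
  v18 WRITE b 14 -> skip
  v19 WRITE c 27 -> drop (> snap)
  v20 WRITE a 23 -> skip
  v21 WRITE a 22 -> skip
  v22 WRITE a 25 -> skip
Collected: [(5, 3)]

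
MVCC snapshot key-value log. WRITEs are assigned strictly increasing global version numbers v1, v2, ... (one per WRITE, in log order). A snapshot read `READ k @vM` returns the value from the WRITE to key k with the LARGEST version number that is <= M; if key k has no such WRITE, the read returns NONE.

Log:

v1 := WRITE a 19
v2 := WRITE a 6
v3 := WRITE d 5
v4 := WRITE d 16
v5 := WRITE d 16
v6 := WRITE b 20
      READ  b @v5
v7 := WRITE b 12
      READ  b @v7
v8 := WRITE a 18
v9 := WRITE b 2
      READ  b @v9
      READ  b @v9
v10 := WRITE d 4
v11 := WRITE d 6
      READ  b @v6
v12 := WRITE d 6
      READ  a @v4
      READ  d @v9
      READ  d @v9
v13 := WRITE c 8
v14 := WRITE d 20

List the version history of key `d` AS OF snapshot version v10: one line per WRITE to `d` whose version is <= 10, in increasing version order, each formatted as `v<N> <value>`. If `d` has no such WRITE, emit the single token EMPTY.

Scan writes for key=d with version <= 10:
  v1 WRITE a 19 -> skip
  v2 WRITE a 6 -> skip
  v3 WRITE d 5 -> keep
  v4 WRITE d 16 -> keep
  v5 WRITE d 16 -> keep
  v6 WRITE b 20 -> skip
  v7 WRITE b 12 -> skip
  v8 WRITE a 18 -> skip
  v9 WRITE b 2 -> skip
  v10 WRITE d 4 -> keep
  v11 WRITE d 6 -> drop (> snap)
  v12 WRITE d 6 -> drop (> snap)
  v13 WRITE c 8 -> skip
  v14 WRITE d 20 -> drop (> snap)
Collected: [(3, 5), (4, 16), (5, 16), (10, 4)]

Answer: v3 5
v4 16
v5 16
v10 4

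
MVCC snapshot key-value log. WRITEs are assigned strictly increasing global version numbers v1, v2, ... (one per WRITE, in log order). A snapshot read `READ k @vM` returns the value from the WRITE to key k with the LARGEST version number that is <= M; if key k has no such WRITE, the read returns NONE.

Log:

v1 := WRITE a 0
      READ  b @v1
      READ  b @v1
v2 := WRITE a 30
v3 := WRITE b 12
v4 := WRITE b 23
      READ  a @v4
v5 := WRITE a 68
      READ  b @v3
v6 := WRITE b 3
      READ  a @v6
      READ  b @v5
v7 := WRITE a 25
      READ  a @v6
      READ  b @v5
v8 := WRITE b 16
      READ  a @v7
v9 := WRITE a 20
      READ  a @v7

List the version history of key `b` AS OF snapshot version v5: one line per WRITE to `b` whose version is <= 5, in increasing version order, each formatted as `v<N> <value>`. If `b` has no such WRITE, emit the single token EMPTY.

Scan writes for key=b with version <= 5:
  v1 WRITE a 0 -> skip
  v2 WRITE a 30 -> skip
  v3 WRITE b 12 -> keep
  v4 WRITE b 23 -> keep
  v5 WRITE a 68 -> skip
  v6 WRITE b 3 -> drop (> snap)
  v7 WRITE a 25 -> skip
  v8 WRITE b 16 -> drop (> snap)
  v9 WRITE a 20 -> skip
Collected: [(3, 12), (4, 23)]

Answer: v3 12
v4 23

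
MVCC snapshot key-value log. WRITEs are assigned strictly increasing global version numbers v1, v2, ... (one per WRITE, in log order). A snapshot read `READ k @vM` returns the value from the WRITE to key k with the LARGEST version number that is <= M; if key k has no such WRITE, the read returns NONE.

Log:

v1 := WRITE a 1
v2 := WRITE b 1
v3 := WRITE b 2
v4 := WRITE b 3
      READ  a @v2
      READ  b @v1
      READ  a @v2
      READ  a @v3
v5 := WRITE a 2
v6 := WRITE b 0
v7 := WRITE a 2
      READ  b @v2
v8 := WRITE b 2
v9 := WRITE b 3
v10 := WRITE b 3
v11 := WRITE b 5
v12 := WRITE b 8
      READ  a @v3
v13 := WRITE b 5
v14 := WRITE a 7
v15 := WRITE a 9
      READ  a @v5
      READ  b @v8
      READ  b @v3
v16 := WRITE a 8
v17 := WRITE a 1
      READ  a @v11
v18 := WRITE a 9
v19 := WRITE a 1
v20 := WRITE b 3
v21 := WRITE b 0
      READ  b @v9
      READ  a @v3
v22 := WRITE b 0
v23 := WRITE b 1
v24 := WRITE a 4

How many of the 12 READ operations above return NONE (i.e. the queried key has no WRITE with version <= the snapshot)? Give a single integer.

Answer: 1

Derivation:
v1: WRITE a=1  (a history now [(1, 1)])
v2: WRITE b=1  (b history now [(2, 1)])
v3: WRITE b=2  (b history now [(2, 1), (3, 2)])
v4: WRITE b=3  (b history now [(2, 1), (3, 2), (4, 3)])
READ a @v2: history=[(1, 1)] -> pick v1 -> 1
READ b @v1: history=[(2, 1), (3, 2), (4, 3)] -> no version <= 1 -> NONE
READ a @v2: history=[(1, 1)] -> pick v1 -> 1
READ a @v3: history=[(1, 1)] -> pick v1 -> 1
v5: WRITE a=2  (a history now [(1, 1), (5, 2)])
v6: WRITE b=0  (b history now [(2, 1), (3, 2), (4, 3), (6, 0)])
v7: WRITE a=2  (a history now [(1, 1), (5, 2), (7, 2)])
READ b @v2: history=[(2, 1), (3, 2), (4, 3), (6, 0)] -> pick v2 -> 1
v8: WRITE b=2  (b history now [(2, 1), (3, 2), (4, 3), (6, 0), (8, 2)])
v9: WRITE b=3  (b history now [(2, 1), (3, 2), (4, 3), (6, 0), (8, 2), (9, 3)])
v10: WRITE b=3  (b history now [(2, 1), (3, 2), (4, 3), (6, 0), (8, 2), (9, 3), (10, 3)])
v11: WRITE b=5  (b history now [(2, 1), (3, 2), (4, 3), (6, 0), (8, 2), (9, 3), (10, 3), (11, 5)])
v12: WRITE b=8  (b history now [(2, 1), (3, 2), (4, 3), (6, 0), (8, 2), (9, 3), (10, 3), (11, 5), (12, 8)])
READ a @v3: history=[(1, 1), (5, 2), (7, 2)] -> pick v1 -> 1
v13: WRITE b=5  (b history now [(2, 1), (3, 2), (4, 3), (6, 0), (8, 2), (9, 3), (10, 3), (11, 5), (12, 8), (13, 5)])
v14: WRITE a=7  (a history now [(1, 1), (5, 2), (7, 2), (14, 7)])
v15: WRITE a=9  (a history now [(1, 1), (5, 2), (7, 2), (14, 7), (15, 9)])
READ a @v5: history=[(1, 1), (5, 2), (7, 2), (14, 7), (15, 9)] -> pick v5 -> 2
READ b @v8: history=[(2, 1), (3, 2), (4, 3), (6, 0), (8, 2), (9, 3), (10, 3), (11, 5), (12, 8), (13, 5)] -> pick v8 -> 2
READ b @v3: history=[(2, 1), (3, 2), (4, 3), (6, 0), (8, 2), (9, 3), (10, 3), (11, 5), (12, 8), (13, 5)] -> pick v3 -> 2
v16: WRITE a=8  (a history now [(1, 1), (5, 2), (7, 2), (14, 7), (15, 9), (16, 8)])
v17: WRITE a=1  (a history now [(1, 1), (5, 2), (7, 2), (14, 7), (15, 9), (16, 8), (17, 1)])
READ a @v11: history=[(1, 1), (5, 2), (7, 2), (14, 7), (15, 9), (16, 8), (17, 1)] -> pick v7 -> 2
v18: WRITE a=9  (a history now [(1, 1), (5, 2), (7, 2), (14, 7), (15, 9), (16, 8), (17, 1), (18, 9)])
v19: WRITE a=1  (a history now [(1, 1), (5, 2), (7, 2), (14, 7), (15, 9), (16, 8), (17, 1), (18, 9), (19, 1)])
v20: WRITE b=3  (b history now [(2, 1), (3, 2), (4, 3), (6, 0), (8, 2), (9, 3), (10, 3), (11, 5), (12, 8), (13, 5), (20, 3)])
v21: WRITE b=0  (b history now [(2, 1), (3, 2), (4, 3), (6, 0), (8, 2), (9, 3), (10, 3), (11, 5), (12, 8), (13, 5), (20, 3), (21, 0)])
READ b @v9: history=[(2, 1), (3, 2), (4, 3), (6, 0), (8, 2), (9, 3), (10, 3), (11, 5), (12, 8), (13, 5), (20, 3), (21, 0)] -> pick v9 -> 3
READ a @v3: history=[(1, 1), (5, 2), (7, 2), (14, 7), (15, 9), (16, 8), (17, 1), (18, 9), (19, 1)] -> pick v1 -> 1
v22: WRITE b=0  (b history now [(2, 1), (3, 2), (4, 3), (6, 0), (8, 2), (9, 3), (10, 3), (11, 5), (12, 8), (13, 5), (20, 3), (21, 0), (22, 0)])
v23: WRITE b=1  (b history now [(2, 1), (3, 2), (4, 3), (6, 0), (8, 2), (9, 3), (10, 3), (11, 5), (12, 8), (13, 5), (20, 3), (21, 0), (22, 0), (23, 1)])
v24: WRITE a=4  (a history now [(1, 1), (5, 2), (7, 2), (14, 7), (15, 9), (16, 8), (17, 1), (18, 9), (19, 1), (24, 4)])
Read results in order: ['1', 'NONE', '1', '1', '1', '1', '2', '2', '2', '2', '3', '1']
NONE count = 1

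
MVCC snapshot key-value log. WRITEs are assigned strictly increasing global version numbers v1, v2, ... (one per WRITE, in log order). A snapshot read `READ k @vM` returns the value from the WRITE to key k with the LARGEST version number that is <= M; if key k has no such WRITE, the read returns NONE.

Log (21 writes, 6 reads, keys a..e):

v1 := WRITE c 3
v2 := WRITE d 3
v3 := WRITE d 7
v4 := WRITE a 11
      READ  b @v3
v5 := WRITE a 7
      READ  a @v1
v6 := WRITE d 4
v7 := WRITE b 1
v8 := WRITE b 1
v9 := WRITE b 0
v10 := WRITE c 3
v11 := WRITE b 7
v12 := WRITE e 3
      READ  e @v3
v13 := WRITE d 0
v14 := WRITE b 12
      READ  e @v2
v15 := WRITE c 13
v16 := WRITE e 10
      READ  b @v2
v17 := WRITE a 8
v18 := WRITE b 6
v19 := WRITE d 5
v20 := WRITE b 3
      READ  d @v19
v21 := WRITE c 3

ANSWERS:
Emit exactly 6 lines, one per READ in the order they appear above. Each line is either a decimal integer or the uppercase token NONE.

v1: WRITE c=3  (c history now [(1, 3)])
v2: WRITE d=3  (d history now [(2, 3)])
v3: WRITE d=7  (d history now [(2, 3), (3, 7)])
v4: WRITE a=11  (a history now [(4, 11)])
READ b @v3: history=[] -> no version <= 3 -> NONE
v5: WRITE a=7  (a history now [(4, 11), (5, 7)])
READ a @v1: history=[(4, 11), (5, 7)] -> no version <= 1 -> NONE
v6: WRITE d=4  (d history now [(2, 3), (3, 7), (6, 4)])
v7: WRITE b=1  (b history now [(7, 1)])
v8: WRITE b=1  (b history now [(7, 1), (8, 1)])
v9: WRITE b=0  (b history now [(7, 1), (8, 1), (9, 0)])
v10: WRITE c=3  (c history now [(1, 3), (10, 3)])
v11: WRITE b=7  (b history now [(7, 1), (8, 1), (9, 0), (11, 7)])
v12: WRITE e=3  (e history now [(12, 3)])
READ e @v3: history=[(12, 3)] -> no version <= 3 -> NONE
v13: WRITE d=0  (d history now [(2, 3), (3, 7), (6, 4), (13, 0)])
v14: WRITE b=12  (b history now [(7, 1), (8, 1), (9, 0), (11, 7), (14, 12)])
READ e @v2: history=[(12, 3)] -> no version <= 2 -> NONE
v15: WRITE c=13  (c history now [(1, 3), (10, 3), (15, 13)])
v16: WRITE e=10  (e history now [(12, 3), (16, 10)])
READ b @v2: history=[(7, 1), (8, 1), (9, 0), (11, 7), (14, 12)] -> no version <= 2 -> NONE
v17: WRITE a=8  (a history now [(4, 11), (5, 7), (17, 8)])
v18: WRITE b=6  (b history now [(7, 1), (8, 1), (9, 0), (11, 7), (14, 12), (18, 6)])
v19: WRITE d=5  (d history now [(2, 3), (3, 7), (6, 4), (13, 0), (19, 5)])
v20: WRITE b=3  (b history now [(7, 1), (8, 1), (9, 0), (11, 7), (14, 12), (18, 6), (20, 3)])
READ d @v19: history=[(2, 3), (3, 7), (6, 4), (13, 0), (19, 5)] -> pick v19 -> 5
v21: WRITE c=3  (c history now [(1, 3), (10, 3), (15, 13), (21, 3)])

Answer: NONE
NONE
NONE
NONE
NONE
5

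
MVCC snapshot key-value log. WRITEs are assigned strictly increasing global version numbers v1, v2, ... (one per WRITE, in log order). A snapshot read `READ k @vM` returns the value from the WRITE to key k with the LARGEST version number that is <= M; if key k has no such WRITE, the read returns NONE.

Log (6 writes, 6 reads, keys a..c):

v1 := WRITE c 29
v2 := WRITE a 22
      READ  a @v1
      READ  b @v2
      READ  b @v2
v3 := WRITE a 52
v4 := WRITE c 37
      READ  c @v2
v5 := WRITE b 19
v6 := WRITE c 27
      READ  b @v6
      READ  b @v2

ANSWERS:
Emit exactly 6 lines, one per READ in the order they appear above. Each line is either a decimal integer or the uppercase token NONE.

v1: WRITE c=29  (c history now [(1, 29)])
v2: WRITE a=22  (a history now [(2, 22)])
READ a @v1: history=[(2, 22)] -> no version <= 1 -> NONE
READ b @v2: history=[] -> no version <= 2 -> NONE
READ b @v2: history=[] -> no version <= 2 -> NONE
v3: WRITE a=52  (a history now [(2, 22), (3, 52)])
v4: WRITE c=37  (c history now [(1, 29), (4, 37)])
READ c @v2: history=[(1, 29), (4, 37)] -> pick v1 -> 29
v5: WRITE b=19  (b history now [(5, 19)])
v6: WRITE c=27  (c history now [(1, 29), (4, 37), (6, 27)])
READ b @v6: history=[(5, 19)] -> pick v5 -> 19
READ b @v2: history=[(5, 19)] -> no version <= 2 -> NONE

Answer: NONE
NONE
NONE
29
19
NONE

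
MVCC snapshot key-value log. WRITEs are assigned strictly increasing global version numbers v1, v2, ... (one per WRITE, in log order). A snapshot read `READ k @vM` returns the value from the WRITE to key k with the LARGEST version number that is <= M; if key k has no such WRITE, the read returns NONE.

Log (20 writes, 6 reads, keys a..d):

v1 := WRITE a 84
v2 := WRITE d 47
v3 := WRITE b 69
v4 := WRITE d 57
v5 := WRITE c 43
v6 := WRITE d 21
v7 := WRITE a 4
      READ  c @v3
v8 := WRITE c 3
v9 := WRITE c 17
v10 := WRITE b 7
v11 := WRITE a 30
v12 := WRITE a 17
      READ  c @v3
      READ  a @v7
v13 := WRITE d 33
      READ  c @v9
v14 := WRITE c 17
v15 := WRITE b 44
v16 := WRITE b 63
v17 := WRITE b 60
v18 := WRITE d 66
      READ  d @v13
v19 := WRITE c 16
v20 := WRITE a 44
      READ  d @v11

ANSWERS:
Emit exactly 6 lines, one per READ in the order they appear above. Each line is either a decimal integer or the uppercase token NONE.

v1: WRITE a=84  (a history now [(1, 84)])
v2: WRITE d=47  (d history now [(2, 47)])
v3: WRITE b=69  (b history now [(3, 69)])
v4: WRITE d=57  (d history now [(2, 47), (4, 57)])
v5: WRITE c=43  (c history now [(5, 43)])
v6: WRITE d=21  (d history now [(2, 47), (4, 57), (6, 21)])
v7: WRITE a=4  (a history now [(1, 84), (7, 4)])
READ c @v3: history=[(5, 43)] -> no version <= 3 -> NONE
v8: WRITE c=3  (c history now [(5, 43), (8, 3)])
v9: WRITE c=17  (c history now [(5, 43), (8, 3), (9, 17)])
v10: WRITE b=7  (b history now [(3, 69), (10, 7)])
v11: WRITE a=30  (a history now [(1, 84), (7, 4), (11, 30)])
v12: WRITE a=17  (a history now [(1, 84), (7, 4), (11, 30), (12, 17)])
READ c @v3: history=[(5, 43), (8, 3), (9, 17)] -> no version <= 3 -> NONE
READ a @v7: history=[(1, 84), (7, 4), (11, 30), (12, 17)] -> pick v7 -> 4
v13: WRITE d=33  (d history now [(2, 47), (4, 57), (6, 21), (13, 33)])
READ c @v9: history=[(5, 43), (8, 3), (9, 17)] -> pick v9 -> 17
v14: WRITE c=17  (c history now [(5, 43), (8, 3), (9, 17), (14, 17)])
v15: WRITE b=44  (b history now [(3, 69), (10, 7), (15, 44)])
v16: WRITE b=63  (b history now [(3, 69), (10, 7), (15, 44), (16, 63)])
v17: WRITE b=60  (b history now [(3, 69), (10, 7), (15, 44), (16, 63), (17, 60)])
v18: WRITE d=66  (d history now [(2, 47), (4, 57), (6, 21), (13, 33), (18, 66)])
READ d @v13: history=[(2, 47), (4, 57), (6, 21), (13, 33), (18, 66)] -> pick v13 -> 33
v19: WRITE c=16  (c history now [(5, 43), (8, 3), (9, 17), (14, 17), (19, 16)])
v20: WRITE a=44  (a history now [(1, 84), (7, 4), (11, 30), (12, 17), (20, 44)])
READ d @v11: history=[(2, 47), (4, 57), (6, 21), (13, 33), (18, 66)] -> pick v6 -> 21

Answer: NONE
NONE
4
17
33
21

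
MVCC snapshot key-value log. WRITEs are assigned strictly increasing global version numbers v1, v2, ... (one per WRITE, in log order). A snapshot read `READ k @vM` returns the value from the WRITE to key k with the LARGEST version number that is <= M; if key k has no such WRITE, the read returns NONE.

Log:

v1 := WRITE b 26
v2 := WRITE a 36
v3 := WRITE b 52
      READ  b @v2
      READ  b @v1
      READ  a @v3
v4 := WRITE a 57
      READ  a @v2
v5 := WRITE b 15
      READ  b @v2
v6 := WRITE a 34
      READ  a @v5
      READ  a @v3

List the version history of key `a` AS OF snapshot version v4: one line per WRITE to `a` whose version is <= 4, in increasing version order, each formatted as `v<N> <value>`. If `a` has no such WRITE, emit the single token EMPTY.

Answer: v2 36
v4 57

Derivation:
Scan writes for key=a with version <= 4:
  v1 WRITE b 26 -> skip
  v2 WRITE a 36 -> keep
  v3 WRITE b 52 -> skip
  v4 WRITE a 57 -> keep
  v5 WRITE b 15 -> skip
  v6 WRITE a 34 -> drop (> snap)
Collected: [(2, 36), (4, 57)]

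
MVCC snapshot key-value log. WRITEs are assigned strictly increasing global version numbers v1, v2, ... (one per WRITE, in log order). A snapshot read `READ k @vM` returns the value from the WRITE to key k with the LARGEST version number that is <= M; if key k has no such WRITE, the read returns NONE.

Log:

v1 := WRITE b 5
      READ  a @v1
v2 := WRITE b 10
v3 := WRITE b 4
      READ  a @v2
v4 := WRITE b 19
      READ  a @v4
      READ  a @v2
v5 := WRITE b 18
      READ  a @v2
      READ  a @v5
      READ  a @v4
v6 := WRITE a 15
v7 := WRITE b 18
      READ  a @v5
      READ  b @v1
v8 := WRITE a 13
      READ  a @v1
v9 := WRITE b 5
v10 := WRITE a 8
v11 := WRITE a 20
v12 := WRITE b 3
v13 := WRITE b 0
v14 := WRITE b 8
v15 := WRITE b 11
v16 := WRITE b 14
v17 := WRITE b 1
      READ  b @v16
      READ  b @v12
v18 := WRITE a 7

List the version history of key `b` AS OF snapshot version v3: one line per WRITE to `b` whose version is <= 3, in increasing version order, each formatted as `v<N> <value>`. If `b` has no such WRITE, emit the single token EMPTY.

Answer: v1 5
v2 10
v3 4

Derivation:
Scan writes for key=b with version <= 3:
  v1 WRITE b 5 -> keep
  v2 WRITE b 10 -> keep
  v3 WRITE b 4 -> keep
  v4 WRITE b 19 -> drop (> snap)
  v5 WRITE b 18 -> drop (> snap)
  v6 WRITE a 15 -> skip
  v7 WRITE b 18 -> drop (> snap)
  v8 WRITE a 13 -> skip
  v9 WRITE b 5 -> drop (> snap)
  v10 WRITE a 8 -> skip
  v11 WRITE a 20 -> skip
  v12 WRITE b 3 -> drop (> snap)
  v13 WRITE b 0 -> drop (> snap)
  v14 WRITE b 8 -> drop (> snap)
  v15 WRITE b 11 -> drop (> snap)
  v16 WRITE b 14 -> drop (> snap)
  v17 WRITE b 1 -> drop (> snap)
  v18 WRITE a 7 -> skip
Collected: [(1, 5), (2, 10), (3, 4)]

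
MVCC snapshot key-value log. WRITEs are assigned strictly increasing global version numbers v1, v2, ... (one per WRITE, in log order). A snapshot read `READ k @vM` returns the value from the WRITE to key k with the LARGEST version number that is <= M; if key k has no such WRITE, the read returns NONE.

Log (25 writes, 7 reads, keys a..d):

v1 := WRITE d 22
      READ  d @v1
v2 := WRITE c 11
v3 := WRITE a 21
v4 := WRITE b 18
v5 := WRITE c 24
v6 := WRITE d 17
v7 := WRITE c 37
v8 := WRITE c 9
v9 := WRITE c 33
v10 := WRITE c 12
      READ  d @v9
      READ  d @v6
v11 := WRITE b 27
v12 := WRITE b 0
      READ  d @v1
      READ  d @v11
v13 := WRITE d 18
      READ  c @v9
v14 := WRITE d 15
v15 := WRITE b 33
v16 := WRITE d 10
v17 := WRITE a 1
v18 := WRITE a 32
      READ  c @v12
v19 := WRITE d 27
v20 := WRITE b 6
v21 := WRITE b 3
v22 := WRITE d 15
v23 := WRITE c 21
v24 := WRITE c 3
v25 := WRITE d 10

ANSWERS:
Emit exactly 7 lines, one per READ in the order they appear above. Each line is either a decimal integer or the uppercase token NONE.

v1: WRITE d=22  (d history now [(1, 22)])
READ d @v1: history=[(1, 22)] -> pick v1 -> 22
v2: WRITE c=11  (c history now [(2, 11)])
v3: WRITE a=21  (a history now [(3, 21)])
v4: WRITE b=18  (b history now [(4, 18)])
v5: WRITE c=24  (c history now [(2, 11), (5, 24)])
v6: WRITE d=17  (d history now [(1, 22), (6, 17)])
v7: WRITE c=37  (c history now [(2, 11), (5, 24), (7, 37)])
v8: WRITE c=9  (c history now [(2, 11), (5, 24), (7, 37), (8, 9)])
v9: WRITE c=33  (c history now [(2, 11), (5, 24), (7, 37), (8, 9), (9, 33)])
v10: WRITE c=12  (c history now [(2, 11), (5, 24), (7, 37), (8, 9), (9, 33), (10, 12)])
READ d @v9: history=[(1, 22), (6, 17)] -> pick v6 -> 17
READ d @v6: history=[(1, 22), (6, 17)] -> pick v6 -> 17
v11: WRITE b=27  (b history now [(4, 18), (11, 27)])
v12: WRITE b=0  (b history now [(4, 18), (11, 27), (12, 0)])
READ d @v1: history=[(1, 22), (6, 17)] -> pick v1 -> 22
READ d @v11: history=[(1, 22), (6, 17)] -> pick v6 -> 17
v13: WRITE d=18  (d history now [(1, 22), (6, 17), (13, 18)])
READ c @v9: history=[(2, 11), (5, 24), (7, 37), (8, 9), (9, 33), (10, 12)] -> pick v9 -> 33
v14: WRITE d=15  (d history now [(1, 22), (6, 17), (13, 18), (14, 15)])
v15: WRITE b=33  (b history now [(4, 18), (11, 27), (12, 0), (15, 33)])
v16: WRITE d=10  (d history now [(1, 22), (6, 17), (13, 18), (14, 15), (16, 10)])
v17: WRITE a=1  (a history now [(3, 21), (17, 1)])
v18: WRITE a=32  (a history now [(3, 21), (17, 1), (18, 32)])
READ c @v12: history=[(2, 11), (5, 24), (7, 37), (8, 9), (9, 33), (10, 12)] -> pick v10 -> 12
v19: WRITE d=27  (d history now [(1, 22), (6, 17), (13, 18), (14, 15), (16, 10), (19, 27)])
v20: WRITE b=6  (b history now [(4, 18), (11, 27), (12, 0), (15, 33), (20, 6)])
v21: WRITE b=3  (b history now [(4, 18), (11, 27), (12, 0), (15, 33), (20, 6), (21, 3)])
v22: WRITE d=15  (d history now [(1, 22), (6, 17), (13, 18), (14, 15), (16, 10), (19, 27), (22, 15)])
v23: WRITE c=21  (c history now [(2, 11), (5, 24), (7, 37), (8, 9), (9, 33), (10, 12), (23, 21)])
v24: WRITE c=3  (c history now [(2, 11), (5, 24), (7, 37), (8, 9), (9, 33), (10, 12), (23, 21), (24, 3)])
v25: WRITE d=10  (d history now [(1, 22), (6, 17), (13, 18), (14, 15), (16, 10), (19, 27), (22, 15), (25, 10)])

Answer: 22
17
17
22
17
33
12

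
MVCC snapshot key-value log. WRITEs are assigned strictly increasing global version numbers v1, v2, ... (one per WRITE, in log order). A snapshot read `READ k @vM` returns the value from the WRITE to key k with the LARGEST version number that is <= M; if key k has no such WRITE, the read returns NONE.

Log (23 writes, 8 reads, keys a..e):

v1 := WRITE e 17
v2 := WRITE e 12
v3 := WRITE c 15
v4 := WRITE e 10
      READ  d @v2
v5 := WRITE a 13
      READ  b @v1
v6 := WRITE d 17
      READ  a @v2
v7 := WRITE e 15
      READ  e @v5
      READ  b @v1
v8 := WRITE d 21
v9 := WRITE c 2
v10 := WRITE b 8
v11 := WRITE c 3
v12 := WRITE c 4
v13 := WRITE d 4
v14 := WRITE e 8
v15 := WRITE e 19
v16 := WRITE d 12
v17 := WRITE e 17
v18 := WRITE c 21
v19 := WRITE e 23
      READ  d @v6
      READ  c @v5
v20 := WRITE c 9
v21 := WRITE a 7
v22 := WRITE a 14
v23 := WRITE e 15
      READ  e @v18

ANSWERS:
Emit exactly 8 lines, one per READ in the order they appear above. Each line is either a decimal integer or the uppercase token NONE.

v1: WRITE e=17  (e history now [(1, 17)])
v2: WRITE e=12  (e history now [(1, 17), (2, 12)])
v3: WRITE c=15  (c history now [(3, 15)])
v4: WRITE e=10  (e history now [(1, 17), (2, 12), (4, 10)])
READ d @v2: history=[] -> no version <= 2 -> NONE
v5: WRITE a=13  (a history now [(5, 13)])
READ b @v1: history=[] -> no version <= 1 -> NONE
v6: WRITE d=17  (d history now [(6, 17)])
READ a @v2: history=[(5, 13)] -> no version <= 2 -> NONE
v7: WRITE e=15  (e history now [(1, 17), (2, 12), (4, 10), (7, 15)])
READ e @v5: history=[(1, 17), (2, 12), (4, 10), (7, 15)] -> pick v4 -> 10
READ b @v1: history=[] -> no version <= 1 -> NONE
v8: WRITE d=21  (d history now [(6, 17), (8, 21)])
v9: WRITE c=2  (c history now [(3, 15), (9, 2)])
v10: WRITE b=8  (b history now [(10, 8)])
v11: WRITE c=3  (c history now [(3, 15), (9, 2), (11, 3)])
v12: WRITE c=4  (c history now [(3, 15), (9, 2), (11, 3), (12, 4)])
v13: WRITE d=4  (d history now [(6, 17), (8, 21), (13, 4)])
v14: WRITE e=8  (e history now [(1, 17), (2, 12), (4, 10), (7, 15), (14, 8)])
v15: WRITE e=19  (e history now [(1, 17), (2, 12), (4, 10), (7, 15), (14, 8), (15, 19)])
v16: WRITE d=12  (d history now [(6, 17), (8, 21), (13, 4), (16, 12)])
v17: WRITE e=17  (e history now [(1, 17), (2, 12), (4, 10), (7, 15), (14, 8), (15, 19), (17, 17)])
v18: WRITE c=21  (c history now [(3, 15), (9, 2), (11, 3), (12, 4), (18, 21)])
v19: WRITE e=23  (e history now [(1, 17), (2, 12), (4, 10), (7, 15), (14, 8), (15, 19), (17, 17), (19, 23)])
READ d @v6: history=[(6, 17), (8, 21), (13, 4), (16, 12)] -> pick v6 -> 17
READ c @v5: history=[(3, 15), (9, 2), (11, 3), (12, 4), (18, 21)] -> pick v3 -> 15
v20: WRITE c=9  (c history now [(3, 15), (9, 2), (11, 3), (12, 4), (18, 21), (20, 9)])
v21: WRITE a=7  (a history now [(5, 13), (21, 7)])
v22: WRITE a=14  (a history now [(5, 13), (21, 7), (22, 14)])
v23: WRITE e=15  (e history now [(1, 17), (2, 12), (4, 10), (7, 15), (14, 8), (15, 19), (17, 17), (19, 23), (23, 15)])
READ e @v18: history=[(1, 17), (2, 12), (4, 10), (7, 15), (14, 8), (15, 19), (17, 17), (19, 23), (23, 15)] -> pick v17 -> 17

Answer: NONE
NONE
NONE
10
NONE
17
15
17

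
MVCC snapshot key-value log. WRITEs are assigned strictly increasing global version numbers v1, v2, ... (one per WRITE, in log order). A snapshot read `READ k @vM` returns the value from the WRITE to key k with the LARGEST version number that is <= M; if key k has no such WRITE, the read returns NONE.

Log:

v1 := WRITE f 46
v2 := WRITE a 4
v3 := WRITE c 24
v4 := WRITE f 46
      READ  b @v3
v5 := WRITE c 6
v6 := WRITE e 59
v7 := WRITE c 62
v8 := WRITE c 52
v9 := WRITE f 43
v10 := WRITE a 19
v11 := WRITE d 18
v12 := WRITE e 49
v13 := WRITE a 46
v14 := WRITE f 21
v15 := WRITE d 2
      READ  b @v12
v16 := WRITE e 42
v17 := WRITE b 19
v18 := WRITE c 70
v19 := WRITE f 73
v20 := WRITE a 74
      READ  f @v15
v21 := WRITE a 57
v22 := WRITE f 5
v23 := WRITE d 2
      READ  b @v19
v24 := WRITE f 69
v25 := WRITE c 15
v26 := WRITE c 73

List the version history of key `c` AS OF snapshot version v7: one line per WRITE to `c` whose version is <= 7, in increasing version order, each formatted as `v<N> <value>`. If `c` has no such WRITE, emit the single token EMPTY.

Answer: v3 24
v5 6
v7 62

Derivation:
Scan writes for key=c with version <= 7:
  v1 WRITE f 46 -> skip
  v2 WRITE a 4 -> skip
  v3 WRITE c 24 -> keep
  v4 WRITE f 46 -> skip
  v5 WRITE c 6 -> keep
  v6 WRITE e 59 -> skip
  v7 WRITE c 62 -> keep
  v8 WRITE c 52 -> drop (> snap)
  v9 WRITE f 43 -> skip
  v10 WRITE a 19 -> skip
  v11 WRITE d 18 -> skip
  v12 WRITE e 49 -> skip
  v13 WRITE a 46 -> skip
  v14 WRITE f 21 -> skip
  v15 WRITE d 2 -> skip
  v16 WRITE e 42 -> skip
  v17 WRITE b 19 -> skip
  v18 WRITE c 70 -> drop (> snap)
  v19 WRITE f 73 -> skip
  v20 WRITE a 74 -> skip
  v21 WRITE a 57 -> skip
  v22 WRITE f 5 -> skip
  v23 WRITE d 2 -> skip
  v24 WRITE f 69 -> skip
  v25 WRITE c 15 -> drop (> snap)
  v26 WRITE c 73 -> drop (> snap)
Collected: [(3, 24), (5, 6), (7, 62)]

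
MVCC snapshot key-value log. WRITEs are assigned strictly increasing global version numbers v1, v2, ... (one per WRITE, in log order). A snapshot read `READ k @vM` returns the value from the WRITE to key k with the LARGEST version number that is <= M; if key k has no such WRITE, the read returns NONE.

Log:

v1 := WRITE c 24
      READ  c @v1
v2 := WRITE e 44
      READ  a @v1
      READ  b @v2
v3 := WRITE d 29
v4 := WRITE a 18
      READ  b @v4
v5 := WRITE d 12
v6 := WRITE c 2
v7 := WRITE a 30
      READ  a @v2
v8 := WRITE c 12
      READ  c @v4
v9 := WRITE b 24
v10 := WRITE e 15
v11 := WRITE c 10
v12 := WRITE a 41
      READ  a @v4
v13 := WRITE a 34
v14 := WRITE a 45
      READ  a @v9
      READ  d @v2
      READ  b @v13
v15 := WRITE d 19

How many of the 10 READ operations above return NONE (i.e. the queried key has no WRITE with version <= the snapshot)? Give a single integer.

v1: WRITE c=24  (c history now [(1, 24)])
READ c @v1: history=[(1, 24)] -> pick v1 -> 24
v2: WRITE e=44  (e history now [(2, 44)])
READ a @v1: history=[] -> no version <= 1 -> NONE
READ b @v2: history=[] -> no version <= 2 -> NONE
v3: WRITE d=29  (d history now [(3, 29)])
v4: WRITE a=18  (a history now [(4, 18)])
READ b @v4: history=[] -> no version <= 4 -> NONE
v5: WRITE d=12  (d history now [(3, 29), (5, 12)])
v6: WRITE c=2  (c history now [(1, 24), (6, 2)])
v7: WRITE a=30  (a history now [(4, 18), (7, 30)])
READ a @v2: history=[(4, 18), (7, 30)] -> no version <= 2 -> NONE
v8: WRITE c=12  (c history now [(1, 24), (6, 2), (8, 12)])
READ c @v4: history=[(1, 24), (6, 2), (8, 12)] -> pick v1 -> 24
v9: WRITE b=24  (b history now [(9, 24)])
v10: WRITE e=15  (e history now [(2, 44), (10, 15)])
v11: WRITE c=10  (c history now [(1, 24), (6, 2), (8, 12), (11, 10)])
v12: WRITE a=41  (a history now [(4, 18), (7, 30), (12, 41)])
READ a @v4: history=[(4, 18), (7, 30), (12, 41)] -> pick v4 -> 18
v13: WRITE a=34  (a history now [(4, 18), (7, 30), (12, 41), (13, 34)])
v14: WRITE a=45  (a history now [(4, 18), (7, 30), (12, 41), (13, 34), (14, 45)])
READ a @v9: history=[(4, 18), (7, 30), (12, 41), (13, 34), (14, 45)] -> pick v7 -> 30
READ d @v2: history=[(3, 29), (5, 12)] -> no version <= 2 -> NONE
READ b @v13: history=[(9, 24)] -> pick v9 -> 24
v15: WRITE d=19  (d history now [(3, 29), (5, 12), (15, 19)])
Read results in order: ['24', 'NONE', 'NONE', 'NONE', 'NONE', '24', '18', '30', 'NONE', '24']
NONE count = 5

Answer: 5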